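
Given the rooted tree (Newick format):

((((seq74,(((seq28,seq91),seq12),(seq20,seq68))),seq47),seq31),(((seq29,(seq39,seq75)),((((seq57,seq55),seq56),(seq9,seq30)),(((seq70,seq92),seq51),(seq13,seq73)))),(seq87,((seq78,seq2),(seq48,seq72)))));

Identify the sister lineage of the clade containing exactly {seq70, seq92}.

seq51

The clade containing exactly {seq70, seq92} attaches to the tree at the node subtending ((seq70,seq92),seq51).
The other lineage descending from that same node — the sister group — is the single tip seq51.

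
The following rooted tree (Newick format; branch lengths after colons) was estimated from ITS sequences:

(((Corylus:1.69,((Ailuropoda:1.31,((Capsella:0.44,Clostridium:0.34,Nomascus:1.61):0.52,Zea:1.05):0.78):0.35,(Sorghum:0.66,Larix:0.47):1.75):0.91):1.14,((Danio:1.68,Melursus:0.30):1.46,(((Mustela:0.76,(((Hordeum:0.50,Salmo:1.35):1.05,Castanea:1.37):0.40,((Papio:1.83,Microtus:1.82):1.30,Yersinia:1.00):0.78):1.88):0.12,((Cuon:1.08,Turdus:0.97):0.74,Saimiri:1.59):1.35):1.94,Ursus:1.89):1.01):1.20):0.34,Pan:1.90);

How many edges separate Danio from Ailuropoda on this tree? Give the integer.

7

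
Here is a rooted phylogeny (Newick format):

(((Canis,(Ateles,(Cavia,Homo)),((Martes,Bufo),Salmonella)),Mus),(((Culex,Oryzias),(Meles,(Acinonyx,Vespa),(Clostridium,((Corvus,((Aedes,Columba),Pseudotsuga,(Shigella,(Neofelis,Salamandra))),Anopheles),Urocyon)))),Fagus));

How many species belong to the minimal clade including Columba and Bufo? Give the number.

24

The MRCA of Columba and Bufo is the root, so the clade is the entire tree.
That clade contains 24 terminal taxa: Acinonyx, Aedes, Anopheles, Ateles, Bufo, Canis, Cavia, Clostridium, Columba, Corvus, Culex, Fagus, Homo, Martes, Meles, Mus, Neofelis, Oryzias, Pseudotsuga, Salamandra, Salmonella, Shigella, Urocyon, Vespa.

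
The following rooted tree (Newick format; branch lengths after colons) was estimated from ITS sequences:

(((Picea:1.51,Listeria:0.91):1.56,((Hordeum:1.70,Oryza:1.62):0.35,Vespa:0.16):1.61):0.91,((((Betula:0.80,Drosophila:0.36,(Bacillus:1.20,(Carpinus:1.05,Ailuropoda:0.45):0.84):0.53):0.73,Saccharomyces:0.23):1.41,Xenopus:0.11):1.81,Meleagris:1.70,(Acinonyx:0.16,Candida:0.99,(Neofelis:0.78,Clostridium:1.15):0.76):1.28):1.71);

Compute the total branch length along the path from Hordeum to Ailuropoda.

The path runs Hordeum → … → MRCA → … → Ailuropoda; the MRCA is the root of the tree.
Branch lengths along that path: 1.70 + 0.35 + 1.61 + 0.91 + 1.71 + 1.81 + 1.41 + 0.73 + 0.53 + 0.84 + 0.45 = 12.05.

12.05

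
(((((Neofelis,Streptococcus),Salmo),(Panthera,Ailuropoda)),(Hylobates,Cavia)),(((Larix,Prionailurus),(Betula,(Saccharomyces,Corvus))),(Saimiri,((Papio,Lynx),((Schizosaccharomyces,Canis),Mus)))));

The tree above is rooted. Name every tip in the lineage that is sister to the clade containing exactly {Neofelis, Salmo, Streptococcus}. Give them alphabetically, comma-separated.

Ailuropoda, Panthera

The clade containing exactly {Neofelis, Salmo, Streptococcus} attaches to the tree at the node subtending (((Neofelis,Streptococcus),Salmo),(Panthera,Ailuropoda)).
The other lineage descending from that same node — the sister group — is (Panthera,Ailuropoda); its 2 tips in alphabetical order are the answer.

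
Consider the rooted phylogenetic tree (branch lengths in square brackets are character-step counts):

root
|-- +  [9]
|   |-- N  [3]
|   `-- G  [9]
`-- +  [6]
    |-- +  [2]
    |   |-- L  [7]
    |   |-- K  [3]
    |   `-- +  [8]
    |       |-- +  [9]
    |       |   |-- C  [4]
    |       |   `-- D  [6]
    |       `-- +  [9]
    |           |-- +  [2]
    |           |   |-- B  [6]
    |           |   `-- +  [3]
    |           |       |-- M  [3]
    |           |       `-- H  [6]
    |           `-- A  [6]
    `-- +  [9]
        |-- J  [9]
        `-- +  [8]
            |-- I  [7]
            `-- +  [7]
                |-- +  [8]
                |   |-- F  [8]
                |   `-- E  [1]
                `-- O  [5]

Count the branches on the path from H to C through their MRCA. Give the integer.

The MRCA of H and C is the node subtending ((C,D),((B,(M,H)),A)).
From H up to that node: 4 branches. From C up to the same node: 2 branches. Total: 4 + 2 = 6.

6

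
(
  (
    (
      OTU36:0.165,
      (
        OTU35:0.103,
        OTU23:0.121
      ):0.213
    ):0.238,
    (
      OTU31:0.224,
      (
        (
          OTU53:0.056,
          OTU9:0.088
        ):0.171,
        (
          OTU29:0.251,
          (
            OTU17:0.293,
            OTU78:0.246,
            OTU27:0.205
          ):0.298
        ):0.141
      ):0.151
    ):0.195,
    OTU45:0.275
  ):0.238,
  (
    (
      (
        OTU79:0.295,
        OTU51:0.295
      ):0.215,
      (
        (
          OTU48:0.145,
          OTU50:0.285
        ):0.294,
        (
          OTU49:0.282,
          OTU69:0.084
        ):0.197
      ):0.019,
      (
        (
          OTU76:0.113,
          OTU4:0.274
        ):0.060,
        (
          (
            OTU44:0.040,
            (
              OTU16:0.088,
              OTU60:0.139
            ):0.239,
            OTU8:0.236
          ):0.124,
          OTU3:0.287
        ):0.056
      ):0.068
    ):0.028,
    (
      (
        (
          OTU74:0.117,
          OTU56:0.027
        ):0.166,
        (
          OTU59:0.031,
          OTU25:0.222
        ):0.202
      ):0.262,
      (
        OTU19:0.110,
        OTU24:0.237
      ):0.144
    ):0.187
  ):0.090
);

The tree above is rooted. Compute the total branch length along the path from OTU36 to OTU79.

The path runs OTU36 → … → MRCA → … → OTU79; the MRCA is the root of the tree.
Branch lengths along that path: 0.165 + 0.238 + 0.238 + 0.090 + 0.028 + 0.215 + 0.295 = 1.269.

1.269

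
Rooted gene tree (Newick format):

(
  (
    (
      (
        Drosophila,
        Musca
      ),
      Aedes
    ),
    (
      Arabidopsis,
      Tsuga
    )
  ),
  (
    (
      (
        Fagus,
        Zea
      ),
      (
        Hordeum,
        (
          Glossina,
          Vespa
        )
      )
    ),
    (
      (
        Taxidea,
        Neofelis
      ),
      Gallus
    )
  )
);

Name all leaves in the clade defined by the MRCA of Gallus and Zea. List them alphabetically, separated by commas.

Tracing Gallus: it sits inside ((Taxidea,Neofelis),Gallus).
Tracing Zea: it sits inside (Fagus,Zea).
The smallest clade enclosing both is (((Fagus,Zea),(Hordeum,(Glossina,Vespa))),((Taxidea,Neofelis),Gallus)); the answer is its 8 terminal taxa in alphabetical order.

Fagus, Gallus, Glossina, Hordeum, Neofelis, Taxidea, Vespa, Zea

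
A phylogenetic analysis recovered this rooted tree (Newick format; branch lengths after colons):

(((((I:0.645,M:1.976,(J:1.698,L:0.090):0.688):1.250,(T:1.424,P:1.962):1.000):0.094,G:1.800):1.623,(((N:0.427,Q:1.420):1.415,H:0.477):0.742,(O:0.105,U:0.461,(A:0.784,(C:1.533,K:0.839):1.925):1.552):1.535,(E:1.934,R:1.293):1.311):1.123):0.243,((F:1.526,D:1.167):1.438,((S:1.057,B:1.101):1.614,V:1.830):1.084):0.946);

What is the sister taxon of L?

L attaches to the tree at the node subtending (J,L).
The other lineage descending from that same node — the sister group — is the single tip J.

J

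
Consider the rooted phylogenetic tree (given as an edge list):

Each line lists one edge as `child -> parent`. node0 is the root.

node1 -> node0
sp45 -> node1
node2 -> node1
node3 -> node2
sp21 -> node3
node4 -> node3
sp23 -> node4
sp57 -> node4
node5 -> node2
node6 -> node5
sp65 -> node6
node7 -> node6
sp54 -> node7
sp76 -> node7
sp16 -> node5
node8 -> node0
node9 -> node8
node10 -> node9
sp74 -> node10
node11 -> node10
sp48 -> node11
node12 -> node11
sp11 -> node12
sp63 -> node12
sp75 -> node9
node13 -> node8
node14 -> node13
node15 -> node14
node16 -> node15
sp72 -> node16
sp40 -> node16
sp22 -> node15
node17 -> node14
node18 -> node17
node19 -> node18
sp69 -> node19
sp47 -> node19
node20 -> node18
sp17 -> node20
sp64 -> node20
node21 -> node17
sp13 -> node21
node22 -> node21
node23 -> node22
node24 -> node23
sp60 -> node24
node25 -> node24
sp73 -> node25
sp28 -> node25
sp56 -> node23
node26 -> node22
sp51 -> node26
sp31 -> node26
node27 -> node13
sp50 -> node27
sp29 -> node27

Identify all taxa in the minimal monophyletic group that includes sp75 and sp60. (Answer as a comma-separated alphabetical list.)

sp11, sp13, sp17, sp22, sp28, sp29, sp31, sp40, sp47, sp48, sp50, sp51, sp56, sp60, sp63, sp64, sp69, sp72, sp73, sp74, sp75

Tracing sp75: it sits inside ((sp74,(sp48,(sp11,sp63))),sp75).
Tracing sp60: it sits inside (sp60,(sp73,sp28)).
The smallest clade enclosing both is (((sp74,(sp48,(sp11,sp63))),sp75),((((sp72,sp40),sp22),(((sp69,sp47),(sp17,sp64)),(sp13,(((sp60,(sp73,sp28)),sp56),(sp51,sp31))))),(sp50,sp29))); the answer is its 21 terminal taxa in alphabetical order.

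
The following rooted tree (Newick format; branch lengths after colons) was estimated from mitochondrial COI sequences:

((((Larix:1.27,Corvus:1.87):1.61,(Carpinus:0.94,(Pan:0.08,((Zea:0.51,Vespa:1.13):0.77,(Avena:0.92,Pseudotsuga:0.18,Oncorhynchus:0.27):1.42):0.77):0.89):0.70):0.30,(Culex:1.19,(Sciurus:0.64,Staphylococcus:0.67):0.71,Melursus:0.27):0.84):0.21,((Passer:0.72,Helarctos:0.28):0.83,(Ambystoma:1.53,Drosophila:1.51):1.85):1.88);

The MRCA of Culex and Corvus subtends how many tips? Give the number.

13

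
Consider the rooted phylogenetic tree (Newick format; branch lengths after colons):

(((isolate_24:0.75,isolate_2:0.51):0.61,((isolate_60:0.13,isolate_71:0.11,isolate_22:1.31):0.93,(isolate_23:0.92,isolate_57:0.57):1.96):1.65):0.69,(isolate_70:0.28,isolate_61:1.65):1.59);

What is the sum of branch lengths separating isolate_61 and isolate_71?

The path runs isolate_61 → … → MRCA → … → isolate_71; the MRCA is the root of the tree.
Branch lengths along that path: 1.65 + 1.59 + 0.69 + 1.65 + 0.93 + 0.11 = 6.62.

6.62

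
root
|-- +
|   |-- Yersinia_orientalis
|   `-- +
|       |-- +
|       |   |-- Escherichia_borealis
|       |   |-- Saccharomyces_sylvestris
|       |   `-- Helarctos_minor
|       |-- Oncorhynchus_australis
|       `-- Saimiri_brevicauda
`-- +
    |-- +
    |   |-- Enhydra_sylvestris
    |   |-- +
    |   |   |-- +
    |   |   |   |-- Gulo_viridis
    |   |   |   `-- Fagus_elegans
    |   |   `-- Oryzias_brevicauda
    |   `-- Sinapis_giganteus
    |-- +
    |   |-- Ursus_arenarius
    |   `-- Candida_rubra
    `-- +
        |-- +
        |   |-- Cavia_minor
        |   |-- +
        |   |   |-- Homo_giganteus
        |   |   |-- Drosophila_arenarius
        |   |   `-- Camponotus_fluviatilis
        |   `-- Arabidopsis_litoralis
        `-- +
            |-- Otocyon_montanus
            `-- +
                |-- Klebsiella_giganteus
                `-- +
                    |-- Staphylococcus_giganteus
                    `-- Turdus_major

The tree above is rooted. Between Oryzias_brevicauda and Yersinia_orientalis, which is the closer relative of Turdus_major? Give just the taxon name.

The MRCA of Turdus_major and Oryzias_brevicauda subtends ((Enhydra_sylvestris,((Gulo_viridis,Fagus_elegans),Oryzias_brevicauda),Sinapis_giganteus),(Ursus_arenarius,Candida_rubra),((Cavia_minor,(Homo_giganteus,Drosophila_arenarius,Camponotus_fluviatilis),Arabidopsis_litoralis),(Otocyon_montanus,(Klebsiella_giganteus,(Staphylococcus_giganteus,Turdus_major))))) (16 taxa).
The MRCA of Turdus_major and Yersinia_orientalis is the root, subtending the entire tree (22 taxa).
The first is nested inside the second, so Turdus_major shares a more recent common ancestor with Oryzias_brevicauda.

Oryzias_brevicauda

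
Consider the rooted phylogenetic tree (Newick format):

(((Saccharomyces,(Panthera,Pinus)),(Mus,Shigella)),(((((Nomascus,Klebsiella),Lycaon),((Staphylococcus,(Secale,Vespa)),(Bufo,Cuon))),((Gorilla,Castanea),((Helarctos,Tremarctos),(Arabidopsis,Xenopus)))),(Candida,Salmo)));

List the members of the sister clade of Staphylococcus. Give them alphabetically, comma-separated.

Secale, Vespa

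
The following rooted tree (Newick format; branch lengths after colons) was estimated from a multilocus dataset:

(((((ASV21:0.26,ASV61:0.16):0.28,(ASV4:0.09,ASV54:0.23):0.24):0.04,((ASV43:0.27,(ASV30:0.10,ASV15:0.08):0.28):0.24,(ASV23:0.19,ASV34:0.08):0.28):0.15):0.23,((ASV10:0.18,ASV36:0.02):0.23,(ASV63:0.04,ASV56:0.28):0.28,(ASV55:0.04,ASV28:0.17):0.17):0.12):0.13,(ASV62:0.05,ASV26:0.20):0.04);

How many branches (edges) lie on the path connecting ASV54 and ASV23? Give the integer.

6

The MRCA of ASV54 and ASV23 is the node subtending (((ASV21,ASV61),(ASV4,ASV54)),((ASV43,(ASV30,ASV15)),(ASV23,ASV34))).
From ASV54 up to that node: 3 branches. From ASV23 up to the same node: 3 branches. Total: 3 + 3 = 6.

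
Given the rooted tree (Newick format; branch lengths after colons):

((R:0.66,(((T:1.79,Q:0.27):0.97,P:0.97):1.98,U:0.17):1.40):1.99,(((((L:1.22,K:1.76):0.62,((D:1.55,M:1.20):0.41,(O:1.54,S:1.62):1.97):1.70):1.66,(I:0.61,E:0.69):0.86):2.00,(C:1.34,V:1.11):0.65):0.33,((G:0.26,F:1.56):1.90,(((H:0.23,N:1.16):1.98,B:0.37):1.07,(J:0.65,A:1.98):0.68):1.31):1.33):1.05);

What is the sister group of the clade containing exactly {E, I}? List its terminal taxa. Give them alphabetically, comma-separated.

The clade containing exactly {E, I} attaches to the tree at the node subtending (((L,K),((D,M),(O,S))),(I,E)).
The other lineage descending from that same node — the sister group — is ((L,K),((D,M),(O,S))); its 6 tips in alphabetical order are the answer.

D, K, L, M, O, S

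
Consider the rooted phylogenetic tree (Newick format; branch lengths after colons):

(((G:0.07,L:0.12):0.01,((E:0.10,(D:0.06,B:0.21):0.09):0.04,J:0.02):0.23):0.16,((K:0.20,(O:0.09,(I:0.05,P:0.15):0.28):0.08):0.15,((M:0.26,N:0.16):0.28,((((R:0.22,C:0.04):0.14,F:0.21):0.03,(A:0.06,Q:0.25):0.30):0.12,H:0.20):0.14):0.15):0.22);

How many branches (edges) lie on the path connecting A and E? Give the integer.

10

The MRCA of A and E is the root of the tree.
From A up to that node: 6 branches. From E up to the same node: 4 branches. Total: 6 + 4 = 10.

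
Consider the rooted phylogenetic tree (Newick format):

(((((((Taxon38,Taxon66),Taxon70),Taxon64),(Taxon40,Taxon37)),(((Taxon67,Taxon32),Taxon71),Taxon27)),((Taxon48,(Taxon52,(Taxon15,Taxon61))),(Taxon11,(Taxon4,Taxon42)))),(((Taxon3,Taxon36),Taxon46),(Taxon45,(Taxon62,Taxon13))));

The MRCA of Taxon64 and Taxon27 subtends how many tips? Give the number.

10

The MRCA of Taxon64 and Taxon27 is the node subtending (((((Taxon38,Taxon66),Taxon70),Taxon64),(Taxon40,Taxon37)),(((Taxon67,Taxon32),Taxon71),Taxon27)).
That clade contains 10 terminal taxa: Taxon27, Taxon32, Taxon37, Taxon38, Taxon40, Taxon64, Taxon66, Taxon67, Taxon70, Taxon71.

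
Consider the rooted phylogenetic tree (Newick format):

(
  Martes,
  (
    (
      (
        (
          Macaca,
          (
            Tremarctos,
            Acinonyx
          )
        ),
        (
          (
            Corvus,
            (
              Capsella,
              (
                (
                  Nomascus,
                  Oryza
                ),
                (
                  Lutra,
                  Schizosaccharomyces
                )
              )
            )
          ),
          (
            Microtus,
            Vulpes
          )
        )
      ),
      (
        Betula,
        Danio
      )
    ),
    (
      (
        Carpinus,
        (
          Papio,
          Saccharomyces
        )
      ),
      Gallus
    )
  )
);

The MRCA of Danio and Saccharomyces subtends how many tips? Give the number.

The MRCA of Danio and Saccharomyces is the node subtending ((((Macaca,(Tremarctos,Acinonyx)),((Corvus,(Capsella,((Nomascus,Oryza),(Lutra,Schizosaccharomyces)))),(Microtus,Vulpes))),(Betula,Danio)),((Carpinus,(Papio,Saccharomyces)),Gallus)).
That clade contains 17 terminal taxa: Acinonyx, Betula, Capsella, Carpinus, Corvus, Danio, Gallus, Lutra, Macaca, Microtus, Nomascus, Oryza, Papio, Saccharomyces, Schizosaccharomyces, Tremarctos, Vulpes.

17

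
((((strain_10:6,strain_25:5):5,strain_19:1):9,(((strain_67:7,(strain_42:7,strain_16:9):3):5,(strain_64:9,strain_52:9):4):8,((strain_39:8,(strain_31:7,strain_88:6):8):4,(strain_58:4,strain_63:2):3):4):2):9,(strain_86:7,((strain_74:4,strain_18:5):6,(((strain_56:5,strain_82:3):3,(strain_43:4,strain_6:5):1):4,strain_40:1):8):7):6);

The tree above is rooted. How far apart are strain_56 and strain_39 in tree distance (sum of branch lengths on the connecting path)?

The path runs strain_56 → … → MRCA → … → strain_39; the MRCA is the root of the tree.
Branch lengths along that path: 5 + 3 + 4 + 8 + 7 + 6 + 9 + 2 + 4 + 4 + 8 = 60.

60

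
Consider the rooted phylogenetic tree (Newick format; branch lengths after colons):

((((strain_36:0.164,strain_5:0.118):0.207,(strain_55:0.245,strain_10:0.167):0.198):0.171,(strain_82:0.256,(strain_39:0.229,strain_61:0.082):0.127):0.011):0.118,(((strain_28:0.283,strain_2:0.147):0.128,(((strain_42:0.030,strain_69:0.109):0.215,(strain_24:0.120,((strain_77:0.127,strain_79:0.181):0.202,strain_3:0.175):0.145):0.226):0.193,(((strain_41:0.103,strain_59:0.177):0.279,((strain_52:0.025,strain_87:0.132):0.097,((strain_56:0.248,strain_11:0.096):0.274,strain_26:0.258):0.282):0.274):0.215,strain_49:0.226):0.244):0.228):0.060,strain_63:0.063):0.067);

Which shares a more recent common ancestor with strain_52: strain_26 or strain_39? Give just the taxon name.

The MRCA of strain_52 and strain_26 subtends ((strain_52,strain_87),((strain_56,strain_11),strain_26)) (5 taxa).
The MRCA of strain_52 and strain_39 is the root, subtending the entire tree (24 taxa).
The first is nested inside the second, so strain_52 shares a more recent common ancestor with strain_26.

strain_26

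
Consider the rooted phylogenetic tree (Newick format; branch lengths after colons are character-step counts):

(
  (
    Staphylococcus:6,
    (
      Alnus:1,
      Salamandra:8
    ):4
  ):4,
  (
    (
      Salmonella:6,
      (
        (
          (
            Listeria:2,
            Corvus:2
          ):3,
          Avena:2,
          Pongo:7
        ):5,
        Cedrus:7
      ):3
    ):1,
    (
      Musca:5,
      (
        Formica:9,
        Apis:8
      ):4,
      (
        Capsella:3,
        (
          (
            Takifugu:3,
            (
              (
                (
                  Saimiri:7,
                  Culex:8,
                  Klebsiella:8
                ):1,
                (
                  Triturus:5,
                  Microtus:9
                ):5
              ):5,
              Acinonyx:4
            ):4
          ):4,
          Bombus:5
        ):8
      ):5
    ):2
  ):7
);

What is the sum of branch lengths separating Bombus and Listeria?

34

The path runs Bombus → … → MRCA → … → Listeria; the MRCA is the node subtending ((Salmonella,(((Listeria,Corvus),Avena,Pongo),Cedrus)),(Musca,(Formica,Apis),(Capsella,((Takifugu,(((Saimiri,Culex,Klebsiella),(Triturus,Microtus)),Acinonyx)),Bombus)))).
Branch lengths along that path: 5 + 8 + 5 + 2 + 1 + 3 + 5 + 3 + 2 = 34.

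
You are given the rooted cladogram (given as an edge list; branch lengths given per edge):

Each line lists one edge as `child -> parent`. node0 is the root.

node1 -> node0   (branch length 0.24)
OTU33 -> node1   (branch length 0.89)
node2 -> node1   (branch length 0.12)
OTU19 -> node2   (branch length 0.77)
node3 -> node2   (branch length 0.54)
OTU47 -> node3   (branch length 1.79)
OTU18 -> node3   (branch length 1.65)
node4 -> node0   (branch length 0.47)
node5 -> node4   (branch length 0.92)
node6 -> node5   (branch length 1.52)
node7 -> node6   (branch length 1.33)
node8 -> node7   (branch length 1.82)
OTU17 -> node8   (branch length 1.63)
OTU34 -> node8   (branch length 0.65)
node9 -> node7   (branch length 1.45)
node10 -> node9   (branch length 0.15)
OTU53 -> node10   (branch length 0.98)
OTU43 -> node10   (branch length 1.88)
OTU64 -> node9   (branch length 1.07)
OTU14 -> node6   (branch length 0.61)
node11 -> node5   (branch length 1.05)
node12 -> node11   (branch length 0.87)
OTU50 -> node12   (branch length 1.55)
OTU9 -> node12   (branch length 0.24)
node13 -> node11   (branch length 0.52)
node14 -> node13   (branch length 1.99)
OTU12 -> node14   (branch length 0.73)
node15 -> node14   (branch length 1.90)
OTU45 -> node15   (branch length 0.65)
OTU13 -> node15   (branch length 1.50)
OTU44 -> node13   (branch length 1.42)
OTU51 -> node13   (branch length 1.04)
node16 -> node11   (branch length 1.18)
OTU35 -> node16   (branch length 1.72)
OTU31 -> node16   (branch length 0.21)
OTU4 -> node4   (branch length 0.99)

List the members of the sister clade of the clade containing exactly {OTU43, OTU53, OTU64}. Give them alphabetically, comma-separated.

OTU17, OTU34

The clade containing exactly {OTU43, OTU53, OTU64} attaches to the tree at the node subtending ((OTU17,OTU34),((OTU53,OTU43),OTU64)).
The other lineage descending from that same node — the sister group — is (OTU17,OTU34); its 2 tips in alphabetical order are the answer.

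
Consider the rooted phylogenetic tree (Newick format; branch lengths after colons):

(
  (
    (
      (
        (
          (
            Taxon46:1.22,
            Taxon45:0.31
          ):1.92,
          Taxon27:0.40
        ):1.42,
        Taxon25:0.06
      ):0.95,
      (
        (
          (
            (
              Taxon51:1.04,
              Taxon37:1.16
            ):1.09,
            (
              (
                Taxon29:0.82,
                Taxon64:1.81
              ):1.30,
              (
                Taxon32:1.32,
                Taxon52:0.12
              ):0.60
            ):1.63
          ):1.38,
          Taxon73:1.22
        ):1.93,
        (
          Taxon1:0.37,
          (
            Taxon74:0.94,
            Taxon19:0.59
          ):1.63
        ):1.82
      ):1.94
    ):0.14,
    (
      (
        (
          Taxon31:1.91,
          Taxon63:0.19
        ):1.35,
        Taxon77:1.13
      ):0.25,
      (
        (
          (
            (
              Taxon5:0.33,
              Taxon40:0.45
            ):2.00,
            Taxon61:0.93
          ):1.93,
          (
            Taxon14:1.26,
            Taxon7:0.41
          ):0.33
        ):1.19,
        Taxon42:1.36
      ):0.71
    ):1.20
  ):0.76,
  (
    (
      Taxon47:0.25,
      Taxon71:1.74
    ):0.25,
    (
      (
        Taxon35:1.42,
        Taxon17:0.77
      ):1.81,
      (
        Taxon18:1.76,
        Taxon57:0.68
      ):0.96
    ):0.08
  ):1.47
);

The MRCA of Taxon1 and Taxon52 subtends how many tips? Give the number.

10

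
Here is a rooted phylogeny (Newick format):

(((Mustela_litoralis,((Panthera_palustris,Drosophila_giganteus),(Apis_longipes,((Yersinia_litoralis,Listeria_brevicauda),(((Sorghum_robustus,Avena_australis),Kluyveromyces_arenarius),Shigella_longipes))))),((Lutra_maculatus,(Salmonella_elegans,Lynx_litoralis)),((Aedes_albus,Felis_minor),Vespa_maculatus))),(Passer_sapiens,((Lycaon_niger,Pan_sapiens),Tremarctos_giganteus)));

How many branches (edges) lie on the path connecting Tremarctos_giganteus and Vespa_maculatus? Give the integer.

7

The MRCA of Tremarctos_giganteus and Vespa_maculatus is the root of the tree.
From Tremarctos_giganteus up to that node: 3 branches. From Vespa_maculatus up to the same node: 4 branches. Total: 3 + 4 = 7.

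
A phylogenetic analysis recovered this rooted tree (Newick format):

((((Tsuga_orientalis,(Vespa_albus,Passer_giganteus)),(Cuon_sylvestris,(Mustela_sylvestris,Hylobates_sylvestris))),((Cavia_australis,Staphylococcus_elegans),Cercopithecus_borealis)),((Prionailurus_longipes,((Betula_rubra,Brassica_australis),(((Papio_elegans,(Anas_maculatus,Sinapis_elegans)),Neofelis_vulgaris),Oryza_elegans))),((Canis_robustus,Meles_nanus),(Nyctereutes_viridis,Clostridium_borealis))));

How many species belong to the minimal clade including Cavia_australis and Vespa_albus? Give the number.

The MRCA of Cavia_australis and Vespa_albus is the node subtending (((Tsuga_orientalis,(Vespa_albus,Passer_giganteus)),(Cuon_sylvestris,(Mustela_sylvestris,Hylobates_sylvestris))),((Cavia_australis,Staphylococcus_elegans),Cercopithecus_borealis)).
That clade contains 9 terminal taxa: Cavia_australis, Cercopithecus_borealis, Cuon_sylvestris, Hylobates_sylvestris, Mustela_sylvestris, Passer_giganteus, Staphylococcus_elegans, Tsuga_orientalis, Vespa_albus.

9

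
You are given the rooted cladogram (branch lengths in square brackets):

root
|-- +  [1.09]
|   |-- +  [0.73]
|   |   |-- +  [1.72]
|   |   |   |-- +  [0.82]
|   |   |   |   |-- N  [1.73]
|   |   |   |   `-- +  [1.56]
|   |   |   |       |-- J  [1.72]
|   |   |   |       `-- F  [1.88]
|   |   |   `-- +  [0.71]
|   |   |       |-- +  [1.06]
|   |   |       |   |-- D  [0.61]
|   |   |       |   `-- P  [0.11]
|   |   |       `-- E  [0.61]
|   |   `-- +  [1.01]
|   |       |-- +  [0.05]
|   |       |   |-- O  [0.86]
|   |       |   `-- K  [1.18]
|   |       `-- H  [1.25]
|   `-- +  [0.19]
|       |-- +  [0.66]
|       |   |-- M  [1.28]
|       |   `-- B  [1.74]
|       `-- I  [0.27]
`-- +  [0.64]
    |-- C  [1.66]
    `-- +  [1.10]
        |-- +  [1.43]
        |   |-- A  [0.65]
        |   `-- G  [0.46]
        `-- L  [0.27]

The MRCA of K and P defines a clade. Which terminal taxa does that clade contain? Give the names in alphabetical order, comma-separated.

Tracing K: it sits inside (O,K).
Tracing P: it sits inside (D,P).
The smallest clade enclosing both is (((N,(J,F)),((D,P),E)),((O,K),H)); the answer is its 9 terminal taxa in alphabetical order.

D, E, F, H, J, K, N, O, P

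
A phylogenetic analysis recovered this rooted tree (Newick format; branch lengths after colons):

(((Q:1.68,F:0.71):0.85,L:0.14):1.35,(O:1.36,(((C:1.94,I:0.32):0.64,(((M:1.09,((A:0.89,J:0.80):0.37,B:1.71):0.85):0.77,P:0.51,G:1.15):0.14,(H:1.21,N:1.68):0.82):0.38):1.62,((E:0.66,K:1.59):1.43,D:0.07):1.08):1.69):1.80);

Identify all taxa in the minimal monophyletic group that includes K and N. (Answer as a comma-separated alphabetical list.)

A, B, C, D, E, G, H, I, J, K, M, N, P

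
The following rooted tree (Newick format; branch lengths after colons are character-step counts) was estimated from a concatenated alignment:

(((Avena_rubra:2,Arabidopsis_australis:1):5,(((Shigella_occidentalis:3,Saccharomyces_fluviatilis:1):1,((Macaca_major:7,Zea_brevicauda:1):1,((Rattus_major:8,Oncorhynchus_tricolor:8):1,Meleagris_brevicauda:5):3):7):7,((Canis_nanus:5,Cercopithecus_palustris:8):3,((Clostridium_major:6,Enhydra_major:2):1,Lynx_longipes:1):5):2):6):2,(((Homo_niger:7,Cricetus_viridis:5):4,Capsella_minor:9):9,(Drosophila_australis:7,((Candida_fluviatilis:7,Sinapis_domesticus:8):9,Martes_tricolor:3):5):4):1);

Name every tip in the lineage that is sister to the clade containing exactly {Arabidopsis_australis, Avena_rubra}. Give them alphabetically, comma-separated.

Canis_nanus, Cercopithecus_palustris, Clostridium_major, Enhydra_major, Lynx_longipes, Macaca_major, Meleagris_brevicauda, Oncorhynchus_tricolor, Rattus_major, Saccharomyces_fluviatilis, Shigella_occidentalis, Zea_brevicauda

The clade containing exactly {Arabidopsis_australis, Avena_rubra} attaches to the tree at the node subtending ((Avena_rubra,Arabidopsis_australis),(((Shigella_occidentalis,Saccharomyces_fluviatilis),((Macaca_major,Zea_brevicauda),((Rattus_major,Oncorhynchus_tricolor),Meleagris_brevicauda))),((Canis_nanus,Cercopithecus_palustris),((Clostridium_major,Enhydra_major),Lynx_longipes)))).
The other lineage descending from that same node — the sister group — is (((Shigella_occidentalis,Saccharomyces_fluviatilis),((Macaca_major,Zea_brevicauda),((Rattus_major,Oncorhynchus_tricolor),Meleagris_brevicauda))),((Canis_nanus,Cercopithecus_palustris),((Clostridium_major,Enhydra_major),Lynx_longipes))); its 12 tips in alphabetical order are the answer.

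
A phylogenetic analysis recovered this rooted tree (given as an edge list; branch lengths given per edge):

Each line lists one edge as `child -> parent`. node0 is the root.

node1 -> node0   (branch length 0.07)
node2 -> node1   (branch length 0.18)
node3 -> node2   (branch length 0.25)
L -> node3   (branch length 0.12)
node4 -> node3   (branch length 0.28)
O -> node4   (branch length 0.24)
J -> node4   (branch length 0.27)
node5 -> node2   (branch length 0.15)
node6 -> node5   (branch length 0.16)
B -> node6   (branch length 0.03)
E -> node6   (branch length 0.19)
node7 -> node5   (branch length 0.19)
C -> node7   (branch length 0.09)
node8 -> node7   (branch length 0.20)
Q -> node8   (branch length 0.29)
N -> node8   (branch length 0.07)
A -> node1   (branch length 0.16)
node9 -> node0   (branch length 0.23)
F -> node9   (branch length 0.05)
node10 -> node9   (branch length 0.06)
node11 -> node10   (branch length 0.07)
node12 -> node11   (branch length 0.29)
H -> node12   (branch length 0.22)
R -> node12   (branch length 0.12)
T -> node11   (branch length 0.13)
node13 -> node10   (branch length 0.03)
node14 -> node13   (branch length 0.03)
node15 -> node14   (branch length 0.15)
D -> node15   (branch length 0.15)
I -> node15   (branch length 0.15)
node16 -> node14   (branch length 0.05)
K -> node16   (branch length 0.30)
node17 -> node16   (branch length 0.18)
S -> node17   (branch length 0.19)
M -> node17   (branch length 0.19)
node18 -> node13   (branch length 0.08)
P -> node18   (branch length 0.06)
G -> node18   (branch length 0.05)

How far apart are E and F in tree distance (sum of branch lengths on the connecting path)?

1.03

The path runs E → … → MRCA → … → F; the MRCA is the root of the tree.
Branch lengths along that path: 0.19 + 0.16 + 0.15 + 0.18 + 0.07 + 0.23 + 0.05 = 1.03.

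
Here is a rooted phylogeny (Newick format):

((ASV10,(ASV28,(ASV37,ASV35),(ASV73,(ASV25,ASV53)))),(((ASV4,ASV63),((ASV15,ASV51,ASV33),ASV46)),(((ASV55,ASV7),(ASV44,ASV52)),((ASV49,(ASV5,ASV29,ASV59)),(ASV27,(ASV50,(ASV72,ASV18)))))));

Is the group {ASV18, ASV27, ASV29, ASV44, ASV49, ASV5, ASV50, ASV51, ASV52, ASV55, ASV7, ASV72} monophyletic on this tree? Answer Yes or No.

The MRCA of the listed taxa subtends (((ASV4,ASV63),((ASV15,ASV51,ASV33),ASV46)),(((ASV55,ASV7),(ASV44,ASV52)),((ASV49,(ASV5,ASV29,ASV59)),(ASV27,(ASV50,(ASV72,ASV18)))))).
That clade also contains ASV15, ASV33, ASV4, ASV46, ASV59, ASV63, which are not in the proposed group, so the group is not monophyletic.

No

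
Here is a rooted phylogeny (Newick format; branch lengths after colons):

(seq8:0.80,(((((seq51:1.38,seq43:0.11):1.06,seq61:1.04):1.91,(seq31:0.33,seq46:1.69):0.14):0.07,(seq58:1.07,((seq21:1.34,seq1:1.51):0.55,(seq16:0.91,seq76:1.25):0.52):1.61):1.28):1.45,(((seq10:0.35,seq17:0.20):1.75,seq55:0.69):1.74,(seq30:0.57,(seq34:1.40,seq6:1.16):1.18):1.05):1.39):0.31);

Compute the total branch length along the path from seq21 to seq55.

10.05

The path runs seq21 → … → MRCA → … → seq55; the MRCA is the node subtending (((((seq51,seq43),seq61),(seq31,seq46)),(seq58,((seq21,seq1),(seq16,seq76)))),(((seq10,seq17),seq55),(seq30,(seq34,seq6)))).
Branch lengths along that path: 1.34 + 0.55 + 1.61 + 1.28 + 1.45 + 1.39 + 1.74 + 0.69 = 10.05.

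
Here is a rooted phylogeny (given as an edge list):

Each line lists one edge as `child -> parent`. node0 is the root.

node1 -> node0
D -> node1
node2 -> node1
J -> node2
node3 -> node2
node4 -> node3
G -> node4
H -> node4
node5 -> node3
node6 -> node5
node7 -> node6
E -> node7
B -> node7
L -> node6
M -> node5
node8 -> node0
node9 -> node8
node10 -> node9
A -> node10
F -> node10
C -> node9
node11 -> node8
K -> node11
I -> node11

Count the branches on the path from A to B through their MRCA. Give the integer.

11

The MRCA of A and B is the root of the tree.
From A up to that node: 4 branches. From B up to the same node: 7 branches. Total: 4 + 7 = 11.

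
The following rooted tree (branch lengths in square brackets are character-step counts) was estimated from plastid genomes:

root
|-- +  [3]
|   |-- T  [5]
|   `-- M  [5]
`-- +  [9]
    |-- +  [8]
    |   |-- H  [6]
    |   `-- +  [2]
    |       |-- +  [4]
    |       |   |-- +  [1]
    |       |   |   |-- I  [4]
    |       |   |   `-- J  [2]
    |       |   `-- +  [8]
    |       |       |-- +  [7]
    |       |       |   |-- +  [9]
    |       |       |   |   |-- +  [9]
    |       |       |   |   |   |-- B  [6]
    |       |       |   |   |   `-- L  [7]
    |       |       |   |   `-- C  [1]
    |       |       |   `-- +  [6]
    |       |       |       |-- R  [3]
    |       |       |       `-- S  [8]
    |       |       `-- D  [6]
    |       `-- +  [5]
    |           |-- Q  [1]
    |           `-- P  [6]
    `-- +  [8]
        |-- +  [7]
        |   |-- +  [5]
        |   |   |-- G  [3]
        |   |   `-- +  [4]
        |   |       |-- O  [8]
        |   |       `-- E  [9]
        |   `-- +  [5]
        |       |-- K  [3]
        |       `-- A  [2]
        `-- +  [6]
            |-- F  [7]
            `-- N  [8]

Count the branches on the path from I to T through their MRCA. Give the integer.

8

The MRCA of I and T is the root of the tree.
From I up to that node: 6 branches. From T up to the same node: 2 branches. Total: 6 + 2 = 8.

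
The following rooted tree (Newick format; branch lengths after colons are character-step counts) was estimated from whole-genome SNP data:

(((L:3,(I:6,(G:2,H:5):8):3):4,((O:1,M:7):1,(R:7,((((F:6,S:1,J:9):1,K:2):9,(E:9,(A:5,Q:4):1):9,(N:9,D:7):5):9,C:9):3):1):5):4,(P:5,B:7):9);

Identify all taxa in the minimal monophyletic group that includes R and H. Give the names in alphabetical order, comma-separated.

A, C, D, E, F, G, H, I, J, K, L, M, N, O, Q, R, S

Tracing R: it sits inside (R,((((F,S,J),K),(E,(A,Q)),(N,D)),C)).
Tracing H: it sits inside (G,H).
The smallest clade enclosing both is ((L,(I,(G,H))),((O,M),(R,((((F,S,J),K),(E,(A,Q)),(N,D)),C)))); the answer is its 17 terminal taxa in alphabetical order.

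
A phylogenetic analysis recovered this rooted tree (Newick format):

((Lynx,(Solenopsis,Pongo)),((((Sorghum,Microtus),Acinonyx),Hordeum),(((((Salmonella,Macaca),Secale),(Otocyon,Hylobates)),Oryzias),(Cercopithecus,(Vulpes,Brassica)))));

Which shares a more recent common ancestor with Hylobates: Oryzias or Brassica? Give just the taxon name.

Oryzias

The MRCA of Hylobates and Oryzias subtends ((((Salmonella,Macaca),Secale),(Otocyon,Hylobates)),Oryzias) (6 taxa).
The MRCA of Hylobates and Brassica subtends (((((Salmonella,Macaca),Secale),(Otocyon,Hylobates)),Oryzias),(Cercopithecus,(Vulpes,Brassica))) (9 taxa).
The first is nested inside the second, so Hylobates shares a more recent common ancestor with Oryzias.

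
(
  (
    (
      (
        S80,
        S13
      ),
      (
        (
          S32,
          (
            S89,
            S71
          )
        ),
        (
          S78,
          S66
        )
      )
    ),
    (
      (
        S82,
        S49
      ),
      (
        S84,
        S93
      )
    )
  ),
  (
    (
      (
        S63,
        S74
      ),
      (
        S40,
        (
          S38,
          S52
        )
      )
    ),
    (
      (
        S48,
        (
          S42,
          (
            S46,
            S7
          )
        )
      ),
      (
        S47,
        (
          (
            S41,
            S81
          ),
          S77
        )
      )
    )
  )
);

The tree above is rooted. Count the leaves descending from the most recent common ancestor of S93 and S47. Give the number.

24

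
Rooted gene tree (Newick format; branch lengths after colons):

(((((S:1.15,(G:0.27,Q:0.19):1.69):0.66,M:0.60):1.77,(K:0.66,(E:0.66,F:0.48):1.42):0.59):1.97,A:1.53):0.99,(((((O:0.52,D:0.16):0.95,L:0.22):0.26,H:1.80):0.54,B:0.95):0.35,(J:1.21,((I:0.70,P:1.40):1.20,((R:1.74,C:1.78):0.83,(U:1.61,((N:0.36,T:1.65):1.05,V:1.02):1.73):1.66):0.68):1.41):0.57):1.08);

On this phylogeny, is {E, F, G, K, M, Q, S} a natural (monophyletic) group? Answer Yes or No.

Yes

The most recent common ancestor of these taxa subtends (((S,(G,Q)),M),(K,(E,F))).
That clade has exactly 7 tips — every listed taxon and nothing else — so the group is monophyletic.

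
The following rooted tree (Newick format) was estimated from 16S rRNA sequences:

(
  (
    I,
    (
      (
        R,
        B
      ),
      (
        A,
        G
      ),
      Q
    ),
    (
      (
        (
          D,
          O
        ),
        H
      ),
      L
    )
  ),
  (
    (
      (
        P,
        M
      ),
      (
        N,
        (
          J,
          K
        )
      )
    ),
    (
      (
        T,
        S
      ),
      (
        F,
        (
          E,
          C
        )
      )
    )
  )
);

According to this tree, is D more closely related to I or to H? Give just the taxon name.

The MRCA of D and H subtends ((D,O),H) (3 taxa).
The MRCA of D and I subtends (I,((R,B),(A,G),Q),(((D,O),H),L)) (10 taxa).
The first is nested inside the second, so D shares a more recent common ancestor with H.

H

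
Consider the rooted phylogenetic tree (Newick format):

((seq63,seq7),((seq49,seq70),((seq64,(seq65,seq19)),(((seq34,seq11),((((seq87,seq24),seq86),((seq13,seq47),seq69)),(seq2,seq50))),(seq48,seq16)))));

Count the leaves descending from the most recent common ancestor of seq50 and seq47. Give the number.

8

The MRCA of seq50 and seq47 is the node subtending ((((seq87,seq24),seq86),((seq13,seq47),seq69)),(seq2,seq50)).
That clade contains 8 terminal taxa: seq13, seq2, seq24, seq47, seq50, seq69, seq86, seq87.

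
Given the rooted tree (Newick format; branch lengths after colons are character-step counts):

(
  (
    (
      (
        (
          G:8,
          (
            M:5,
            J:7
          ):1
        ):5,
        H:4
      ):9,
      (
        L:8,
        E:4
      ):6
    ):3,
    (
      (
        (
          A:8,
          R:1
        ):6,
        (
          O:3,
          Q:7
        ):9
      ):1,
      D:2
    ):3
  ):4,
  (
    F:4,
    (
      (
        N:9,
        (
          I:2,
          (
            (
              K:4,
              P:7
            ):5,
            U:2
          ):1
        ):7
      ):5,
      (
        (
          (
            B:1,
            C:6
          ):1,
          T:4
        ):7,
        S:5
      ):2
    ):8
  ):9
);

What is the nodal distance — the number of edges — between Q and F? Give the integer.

7

The MRCA of Q and F is the root of the tree.
From Q up to that node: 5 branches. From F up to the same node: 2 branches. Total: 5 + 2 = 7.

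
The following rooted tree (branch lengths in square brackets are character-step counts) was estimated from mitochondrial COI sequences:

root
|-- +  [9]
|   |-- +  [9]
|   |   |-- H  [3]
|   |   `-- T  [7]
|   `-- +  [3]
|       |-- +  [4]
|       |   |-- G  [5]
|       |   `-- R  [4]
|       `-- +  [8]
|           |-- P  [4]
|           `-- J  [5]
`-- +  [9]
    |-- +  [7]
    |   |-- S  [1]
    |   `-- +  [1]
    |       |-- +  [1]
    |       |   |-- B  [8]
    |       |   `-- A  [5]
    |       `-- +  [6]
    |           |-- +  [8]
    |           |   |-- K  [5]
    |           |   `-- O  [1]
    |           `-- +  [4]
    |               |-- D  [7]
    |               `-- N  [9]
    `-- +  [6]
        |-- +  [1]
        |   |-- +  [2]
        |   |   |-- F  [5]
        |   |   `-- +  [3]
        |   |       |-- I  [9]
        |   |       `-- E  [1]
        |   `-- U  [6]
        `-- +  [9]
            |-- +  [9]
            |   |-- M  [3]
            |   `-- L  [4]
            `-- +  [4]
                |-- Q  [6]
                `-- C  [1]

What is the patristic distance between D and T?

The path runs D → … → MRCA → … → T; the MRCA is the root of the tree.
Branch lengths along that path: 7 + 4 + 6 + 1 + 7 + 9 + 9 + 9 + 7 = 59.

59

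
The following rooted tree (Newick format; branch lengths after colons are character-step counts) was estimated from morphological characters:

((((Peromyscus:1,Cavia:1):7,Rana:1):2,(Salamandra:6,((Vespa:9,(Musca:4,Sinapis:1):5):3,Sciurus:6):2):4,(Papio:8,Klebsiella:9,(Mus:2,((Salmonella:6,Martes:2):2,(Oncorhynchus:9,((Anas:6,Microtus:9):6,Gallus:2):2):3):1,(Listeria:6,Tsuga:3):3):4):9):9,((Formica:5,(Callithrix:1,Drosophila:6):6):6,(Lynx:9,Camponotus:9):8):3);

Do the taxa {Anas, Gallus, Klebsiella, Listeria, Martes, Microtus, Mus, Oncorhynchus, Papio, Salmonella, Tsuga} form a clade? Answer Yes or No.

The most recent common ancestor of these taxa subtends (Papio,Klebsiella,(Mus,((Salmonella,Martes),(Oncorhynchus,((Anas,Microtus),Gallus))),(Listeria,Tsuga))).
That clade has exactly 11 tips — every listed taxon and nothing else — so the group is monophyletic.

Yes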